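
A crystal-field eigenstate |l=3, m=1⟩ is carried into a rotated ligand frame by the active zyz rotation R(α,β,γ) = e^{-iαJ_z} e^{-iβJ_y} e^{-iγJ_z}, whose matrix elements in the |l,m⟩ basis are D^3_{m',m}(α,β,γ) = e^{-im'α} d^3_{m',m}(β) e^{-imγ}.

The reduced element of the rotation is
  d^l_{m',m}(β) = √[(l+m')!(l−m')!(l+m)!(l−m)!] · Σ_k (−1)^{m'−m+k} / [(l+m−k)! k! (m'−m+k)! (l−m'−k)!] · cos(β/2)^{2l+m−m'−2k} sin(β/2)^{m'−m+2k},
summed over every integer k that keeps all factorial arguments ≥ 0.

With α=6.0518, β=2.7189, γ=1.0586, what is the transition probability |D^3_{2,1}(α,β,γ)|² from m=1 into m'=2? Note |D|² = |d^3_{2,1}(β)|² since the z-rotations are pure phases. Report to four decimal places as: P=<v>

P=0.0028

Split into d^3_{2,1}(β=2.7189) × two z-phases.
Half-angle: c=0.209776, s=0.977749. N=√(120·1·24·2)=75.894664
The bounds max(0,m−m')=0 and min(l+m,l−m')=1 give 2 terms
  k=0: (−1)^1·75.8947/(24)·0.2098^5·0.9777^1 = -0.001256
  k=1: (−1)^2·75.8947/(12)·0.2098^3·0.9777^3 = +0.054574
d^3_{2,1}(2.7189) = -0.001256 +0.054574 = +0.053318
|D^3_{2,1}|² = |d^3_{2,1}(β)|² = (+0.053318)² = 0.002843 (the z-rotation phases have unit modulus)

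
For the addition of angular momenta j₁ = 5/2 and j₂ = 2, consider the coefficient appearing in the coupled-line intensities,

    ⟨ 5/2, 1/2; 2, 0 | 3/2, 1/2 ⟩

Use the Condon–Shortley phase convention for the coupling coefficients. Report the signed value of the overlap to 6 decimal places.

-0.239046

j₁+j₂−J=3  J+j₁−j₂=2  J−j₁+j₂=1  j₁+j₂+J+1=7
(j₁±m₁, j₂±m₂, J±M) = (3,2,2,2,2,1)
P² = 32/35
sum k=1..2:
  [1] −1/2 = -1/2
  [2] +1/4 = 1/4
S = -1/4
C² = P²·S² = 2/35 ; C = -0.239046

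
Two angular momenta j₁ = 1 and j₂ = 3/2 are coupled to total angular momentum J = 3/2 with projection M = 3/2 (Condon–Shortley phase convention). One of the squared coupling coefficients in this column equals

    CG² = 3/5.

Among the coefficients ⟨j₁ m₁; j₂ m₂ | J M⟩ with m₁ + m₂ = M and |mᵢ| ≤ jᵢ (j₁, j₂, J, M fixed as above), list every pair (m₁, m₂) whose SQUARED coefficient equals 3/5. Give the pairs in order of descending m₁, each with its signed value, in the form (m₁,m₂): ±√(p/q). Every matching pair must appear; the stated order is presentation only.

Admissible pairs with m₁+m₂ = M = 3/2: (0,3/2), (1,1/2)
  (m₁,m₂)=(1,1/2): CG² = 2/5, CG = +√(2/5)
  (m₁,m₂)=(0,3/2): CG² = 3/5, CG = −√(3/5)   ← matches the target
Pairs with CG² = 3/5: (0,3/2): −√(3/5)

(0,3/2): −√(3/5)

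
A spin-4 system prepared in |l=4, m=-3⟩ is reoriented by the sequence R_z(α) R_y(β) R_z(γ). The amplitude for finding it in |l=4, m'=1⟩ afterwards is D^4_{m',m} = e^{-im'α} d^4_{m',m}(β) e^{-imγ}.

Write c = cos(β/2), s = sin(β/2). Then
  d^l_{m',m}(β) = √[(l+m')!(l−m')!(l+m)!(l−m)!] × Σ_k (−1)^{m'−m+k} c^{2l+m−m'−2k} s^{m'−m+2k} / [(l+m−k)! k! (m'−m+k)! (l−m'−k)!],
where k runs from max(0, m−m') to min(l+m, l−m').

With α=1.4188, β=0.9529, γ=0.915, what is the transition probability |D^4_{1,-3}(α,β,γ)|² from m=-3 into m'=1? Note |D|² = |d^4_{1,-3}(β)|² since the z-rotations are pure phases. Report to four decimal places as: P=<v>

P=0.0940

D^4_{1,-3}(1.4188,0.9529,0.9150) = e^{-i·1·1.4188}·d^4_{1,-3}(0.9529)·e^{-i·-3·0.9150}. Compute d first:
With c≡cos(β/2)=0.888629 and s≡sin(β/2)=0.458627, N=[120·6·1·5040]^{1/2}=1904.940944
k∈{0,1} keeps every argument non-negative
  k=0: (−1)^4·1904.9409/(144)·0.8886^4·0.4586^4 = +0.364956
  k=1: (−1)^5·1904.9409/(240)·0.8886^2·0.4586^6 = -0.058327
d^4_{1,-3}(0.9529) = +0.364956 -0.058327 = +0.306629
|D^4_{1,-3}|² = |d^4_{1,-3}(β)|² = (+0.306629)² = 0.094021 (the z-rotation phases have unit modulus)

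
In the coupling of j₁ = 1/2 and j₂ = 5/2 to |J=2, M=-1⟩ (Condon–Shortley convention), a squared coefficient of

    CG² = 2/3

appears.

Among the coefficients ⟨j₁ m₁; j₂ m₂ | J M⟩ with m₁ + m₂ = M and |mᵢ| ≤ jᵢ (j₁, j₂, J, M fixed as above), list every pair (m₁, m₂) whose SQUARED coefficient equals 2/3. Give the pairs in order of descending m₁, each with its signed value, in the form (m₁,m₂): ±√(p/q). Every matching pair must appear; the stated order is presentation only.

(1/2,-3/2): +√(2/3)

Admissible pairs with m₁+m₂ = M = -1: (-1/2,-1/2), (1/2,-3/2)
  (m₁,m₂)=(1/2,-3/2): CG² = 2/3, CG = +√(2/3)   ← matches the target
  (m₁,m₂)=(-1/2,-1/2): CG² = 1/3, CG = −√(1/3)
Pairs with CG² = 2/3: (1/2,-3/2): +√(2/3)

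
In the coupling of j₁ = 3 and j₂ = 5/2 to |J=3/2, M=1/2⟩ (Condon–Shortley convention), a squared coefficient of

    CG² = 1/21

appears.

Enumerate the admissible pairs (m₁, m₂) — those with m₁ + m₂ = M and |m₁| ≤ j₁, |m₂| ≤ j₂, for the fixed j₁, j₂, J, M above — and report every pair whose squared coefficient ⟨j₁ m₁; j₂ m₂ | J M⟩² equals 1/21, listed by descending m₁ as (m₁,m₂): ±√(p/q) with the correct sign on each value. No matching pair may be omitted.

(2,-3/2): −√(1/21)

Admissible pairs with m₁+m₂ = M = 1/2: (-2,5/2), (-1,3/2), (0,1/2), (1,-1/2), (2,-3/2), (3,-5/2)
  (m₁,m₂)=(3,-5/2): CG² = 5/14, CG = +√(5/14)
  (m₁,m₂)=(2,-3/2): CG² = 1/21, CG = −√(1/21)   ← matches the target
  (m₁,m₂)=(1,-1/2): CG² = 1/105, CG = −√(1/105)
  (m₁,m₂)=(0,1/2): CG² = 4/35, CG = +√(4/35)
  (m₁,m₂)=(-1,3/2): CG² = 7/30, CG = −√(7/30)
  (m₁,m₂)=(-2,5/2): CG² = 5/21, CG = +√(5/21)
Pairs with CG² = 1/21: (2,-3/2): −√(1/21)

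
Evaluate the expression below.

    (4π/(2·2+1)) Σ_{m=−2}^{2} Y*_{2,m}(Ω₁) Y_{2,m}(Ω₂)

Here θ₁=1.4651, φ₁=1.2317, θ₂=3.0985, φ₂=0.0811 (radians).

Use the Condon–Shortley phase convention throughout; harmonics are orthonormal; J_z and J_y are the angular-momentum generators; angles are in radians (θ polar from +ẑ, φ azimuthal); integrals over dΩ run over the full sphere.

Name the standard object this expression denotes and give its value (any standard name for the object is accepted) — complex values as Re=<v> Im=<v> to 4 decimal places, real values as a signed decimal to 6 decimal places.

This sum is the spherical-harmonic addition theorem: it equals the Legendre polynomial P_l(cos γ) of the angle γ between the two directions.
Term-by-term m-sum for l=2 (normalisation 4π/5 = 2.513274):
  term(m=-2) = -0.00018 + 0.00020j   from Y*(Ω₁)=-0.29745 + 0.23965j, Y(Ω₂)=0.00071 - 0.00012j
  term(m=-1) = -0.00110 - 0.00246j   from Y*(Ω₁)=0.02696 + 0.07643j, Y(Ω₂)=-0.03314 + 0.00269j
  term(m=+0) = -0.19177 + 0.00000j   from Y*(Ω₁)=-0.30486 + 0.00000j, Y(Ω₂)=0.62903 + 0.00000j
  term(m=+1) = -0.00110 + 0.00246j   from Y*(Ω₁)=-0.02696 + 0.07643j, Y(Ω₂)=0.03314 + 0.00269j
  term(m=+2) = -0.00018 - 0.00020j   from Y*(Ω₁)=-0.29745 - 0.23965j, Y(Ω₂)=0.00071 + 0.00012j
Σ over m = -0.19433 + 0.00000j; ×(4π/5) → -0.48840 + 0.00000j. Real part: -0.488404

Legendre polynomial (addition theorem), -0.488404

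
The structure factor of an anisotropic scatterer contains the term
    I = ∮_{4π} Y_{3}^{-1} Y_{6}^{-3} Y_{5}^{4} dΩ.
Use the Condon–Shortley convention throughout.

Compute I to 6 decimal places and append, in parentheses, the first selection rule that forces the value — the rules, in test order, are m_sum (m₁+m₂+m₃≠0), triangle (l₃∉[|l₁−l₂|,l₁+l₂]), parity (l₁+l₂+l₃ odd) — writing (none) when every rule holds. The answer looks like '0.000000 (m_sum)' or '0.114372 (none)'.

Checks pass: Σm=0; 14 even; l₃=5∈[3,9].
(2·3+1)(2·6+1)(2·5+1) = 1001
Δ: 4! 2! 8! / 15! → 1/675675
sum: t=1:−1/8640 t=2:+1/2304 t=3:−1/8640 = 7/34560
3j²(3 6 5; 0 0 0) = Δ·Π!·Σ² = 7/429  (sign -1)
sum: t=2:+1/40320 t=3:−1/241920 = 1/48384
3j²(3 6 5; -1 -3 4) = Δ·Π!·Σ² = 24/1001  (sign -1)
combine: 4πI² = 1001·7/429·24/1001 = 56/143
take √, sign +1: I = 0.17653103
No selection rule forces the value: the integral is nonzero (none).

0.176531 (none)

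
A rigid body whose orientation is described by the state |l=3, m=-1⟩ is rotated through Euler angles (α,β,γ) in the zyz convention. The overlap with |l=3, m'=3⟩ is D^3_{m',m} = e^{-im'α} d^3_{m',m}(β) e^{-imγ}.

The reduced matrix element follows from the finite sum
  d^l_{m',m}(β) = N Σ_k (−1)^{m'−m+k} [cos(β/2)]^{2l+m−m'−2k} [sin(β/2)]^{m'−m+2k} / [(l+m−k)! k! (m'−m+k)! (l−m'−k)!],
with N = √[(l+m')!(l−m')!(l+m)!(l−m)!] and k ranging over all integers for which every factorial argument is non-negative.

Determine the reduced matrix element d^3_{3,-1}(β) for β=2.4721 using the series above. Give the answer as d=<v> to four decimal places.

d^3_{3,-1}(β=2.4721) via the finite sum:
c=cos(2.472100/2)=0.328530, s=sin(2.472100/2)=0.944494; N=√[720·1·2·24]=185.903201
k∈{0} keeps every argument non-negative
  k=0: (−1)^4·185.9032/(48)·0.3285^2·0.9445^4 = +0.332653
d^3_{3,-1}(2.4721) = +0.332653

d=0.3327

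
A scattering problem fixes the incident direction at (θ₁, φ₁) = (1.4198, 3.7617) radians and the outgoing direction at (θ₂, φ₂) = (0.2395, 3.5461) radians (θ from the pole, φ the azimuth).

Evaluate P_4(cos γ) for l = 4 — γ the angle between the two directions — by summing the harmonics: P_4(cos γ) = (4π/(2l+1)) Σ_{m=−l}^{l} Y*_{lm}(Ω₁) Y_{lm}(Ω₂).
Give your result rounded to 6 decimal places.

-0.066238

Expand P_4 via completeness: Σ_{m} conj(Y_{4,m}) at Ω₁ times Y_{4,m} at Ω₂ —
  term(m=-4) = +0.000385+0.000450i   from Y*(Ω₁)=-0.333654+0.259573i, Y(Ω₂)=-0.000066-0.001400i
  term(m=-3) = +0.002356+0.001780i   from Y*(Ω₁)=+0.051940-0.174354i, Y(Ω₂)=-0.005676+0.015206i
  term(m=-2) = -0.026381-0.012137i   from Y*(Ω₁)=-0.089318-0.260268i, Y(Ω₂)=+0.072838-0.076363i
  term(m=-1) = -0.076776-0.016814i   from Y*(Ω₁)=+0.162696+0.116177i, Y(Ω₂)=-0.361413+0.154727i
  term(m=+0) = +0.153390+0.000000i   from Y*(Ω₁)=+0.247444-0.000000i, Y(Ω₂)=+0.619898+0.000000i
  term(m=+1) = -0.076776+0.016814i   from Y*(Ω₁)=-0.162696+0.116177i, Y(Ω₂)=+0.361413+0.154727i
  term(m=+2) = -0.026381+0.012137i   from Y*(Ω₁)=-0.089318+0.260268i, Y(Ω₂)=+0.072838+0.076363i
  term(m=+3) = +0.002356-0.001780i   from Y*(Ω₁)=-0.051940-0.174354i, Y(Ω₂)=+0.005676+0.015206i
  term(m=+4) = +0.000385-0.000450i   from Y*(Ω₁)=-0.333654-0.259573i, Y(Ω₂)=-0.000066+0.001400i
Accumulated sum -0.047440+0.000000i; after 4π/(2l+1) scaling, -0.066238+0.000000i ⇒ P_4 = -0.066238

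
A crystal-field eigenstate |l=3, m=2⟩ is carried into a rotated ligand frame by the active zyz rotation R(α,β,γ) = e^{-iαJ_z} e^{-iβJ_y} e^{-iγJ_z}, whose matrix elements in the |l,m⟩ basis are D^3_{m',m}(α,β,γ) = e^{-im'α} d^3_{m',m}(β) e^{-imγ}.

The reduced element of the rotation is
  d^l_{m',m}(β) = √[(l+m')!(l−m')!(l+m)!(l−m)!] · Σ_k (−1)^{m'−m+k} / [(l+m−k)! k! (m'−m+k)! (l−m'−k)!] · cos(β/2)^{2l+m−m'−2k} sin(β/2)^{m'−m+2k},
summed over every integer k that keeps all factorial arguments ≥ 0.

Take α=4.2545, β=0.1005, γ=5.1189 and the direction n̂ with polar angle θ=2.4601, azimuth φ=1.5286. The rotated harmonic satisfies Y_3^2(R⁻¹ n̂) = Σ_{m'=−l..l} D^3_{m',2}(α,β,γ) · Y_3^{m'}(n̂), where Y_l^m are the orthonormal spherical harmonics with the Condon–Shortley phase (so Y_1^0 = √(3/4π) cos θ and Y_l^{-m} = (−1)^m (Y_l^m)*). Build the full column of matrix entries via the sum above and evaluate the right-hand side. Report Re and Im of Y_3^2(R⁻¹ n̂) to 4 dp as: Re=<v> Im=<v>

Re=0.2609 Im=0.0356

Need the full column D^3_{m',2} for m'=−3..3 at α=4.2545, β=0.1005, γ=5.1189.
cos(β/2)=0.998738, sin(β/2)=0.050229
d^3_{-3,2}: single k=5 term ⇒ +0.000001;  D = -0.000001+0.000000i
d^3_{-2,2}: k∈[4..5] ⇒ +0.000032 -0.000000 = +0.000032;  D = -0.000005-0.000031i
d^3_{-1,2}: k∈[3..4] ⇒ +0.000798 -0.000001 = +0.000797;  D = +0.000762+0.000236i
d^3_{0,2}: k∈[2..3] ⇒ +0.013749 -0.000035 = +0.013714;  D = -0.009426+0.009962i
d^3_{1,2}: k∈[1..2] ⇒ +0.157838 -0.000798 = +0.157039;  D = -0.054605-0.147240i
d^3_{2,2}: k∈[0..1] ⇒ +0.992450 -0.012551 = +0.979899;  D = +0.974730+0.100513i
d^3_{3,2}: single k=0 term ⇒ -0.122261;  D = +0.065010-0.103544i
Y_3^{m'}(θ=2.4601,φ=1.5286) and Σ D·Y over m':
  (-0.0000+0.0000i)·(-0.0132+0.1035i)  (-0.0000-0.0000i)·(+0.3139+0.0266i)  (+0.0008+0.0002i)·(+0.0173-0.4100i)  (-0.0094+0.0100i)·(-0.0046+0.0000i)  (-0.0546-0.1472i)·(-0.0173-0.4100i)  (+0.9747+0.1005i)·(+0.3139-0.0266i)  (+0.0650-0.1035i)·(+0.0132+0.1035i)
Y_3^2(R⁻¹ n̂) = +0.260887+0.035605i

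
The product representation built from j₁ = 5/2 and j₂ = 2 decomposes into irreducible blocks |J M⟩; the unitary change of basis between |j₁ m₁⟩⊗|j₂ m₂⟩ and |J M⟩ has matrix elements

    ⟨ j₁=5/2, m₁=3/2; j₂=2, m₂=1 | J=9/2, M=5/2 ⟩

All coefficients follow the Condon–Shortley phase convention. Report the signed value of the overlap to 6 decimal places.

+0.745356

triangle: 0!·5!·4!/10! = 2880/3628800
(j±m)!: 4!·1!·3!·1!·7!·2! = 1451520
prefactor² = (2J+1)·Δ·N² = 11520
  k=0: +1/(0!·0!·1!·3!·4!·1!) = 1/144
Σ = 1/144  ⇒  CG² = 11520·(1/144)² = 5/9
CG = +√(5/9) = +0.745356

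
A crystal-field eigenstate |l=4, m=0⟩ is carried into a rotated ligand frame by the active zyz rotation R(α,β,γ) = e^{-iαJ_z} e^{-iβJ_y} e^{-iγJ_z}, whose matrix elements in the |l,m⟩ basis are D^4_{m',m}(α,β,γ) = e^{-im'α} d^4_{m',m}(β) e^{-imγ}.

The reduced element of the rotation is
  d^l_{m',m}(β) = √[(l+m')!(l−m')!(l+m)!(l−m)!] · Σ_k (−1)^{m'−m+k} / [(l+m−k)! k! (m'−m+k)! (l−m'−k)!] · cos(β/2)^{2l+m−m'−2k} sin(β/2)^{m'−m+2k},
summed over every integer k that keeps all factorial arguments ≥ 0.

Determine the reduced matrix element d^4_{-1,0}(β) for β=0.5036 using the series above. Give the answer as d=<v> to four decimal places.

d=0.5599

d^4_{-1,0}(β=0.5036) via the finite sum:
Half-angle: c=0.968466, s=0.249148. N=√(6·120·24·24)=643.987578
k∈{1,2,3,4} keeps every argument non-negative
  k=1: (−1)^0·643.9876/(144)·0.9685^7·0.2491^1 = +0.890350
  k=2: (−1)^1·643.9876/(24)·0.9685^5·0.2491^3 = -0.353555
  k=3: (−1)^2·643.9876/(24)·0.9685^3·0.2491^5 = +0.023399
  k=4: (−1)^3·643.9876/(144)·0.9685^1·0.2491^7 = -0.000258
d^4_{-1,0}(0.5036) = +0.890350 -0.353555 +0.023399 -0.000258 = +0.559936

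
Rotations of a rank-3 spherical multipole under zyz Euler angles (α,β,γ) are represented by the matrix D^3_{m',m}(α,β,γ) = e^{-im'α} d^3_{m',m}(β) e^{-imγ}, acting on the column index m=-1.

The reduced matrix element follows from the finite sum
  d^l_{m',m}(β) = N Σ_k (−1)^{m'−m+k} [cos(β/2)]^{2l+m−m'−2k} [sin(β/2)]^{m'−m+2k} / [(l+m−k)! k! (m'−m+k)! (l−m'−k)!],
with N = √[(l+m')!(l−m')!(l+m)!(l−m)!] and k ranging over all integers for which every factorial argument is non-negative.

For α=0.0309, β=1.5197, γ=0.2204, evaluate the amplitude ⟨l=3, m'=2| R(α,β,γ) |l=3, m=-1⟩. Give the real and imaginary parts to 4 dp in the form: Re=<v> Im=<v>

D^3_{2,-1}(0.0309,1.5197,0.2204) = e^{-i·2·0.0309}·d^3_{2,-1}(1.5197)·e^{-i·-1·0.2204}. Compute d first:
c=cos(1.519700/2)=0.724939, s=sin(1.519700/2)=0.688813; N=√[120·1·2·24]=75.894664
k: max(0,(-1)−(2))=0 … min(3+(-1),3−(2))=1
  k=0: (−1)^3·75.8947/(12)·0.7249^3·0.6888^3 = -0.787478
  k=1: (−1)^4·75.8947/(24)·0.7249^1·0.6888^5 = +0.355474
d^3_{2,-1}(1.5197) = -0.787478 +0.355474 = -0.432004
Phases: e^{-i·(2)·0.0309}=+0.998091-0.061761i, e^{-i·(-1)·0.2204}=+0.975810+0.218620i ⇒ D=-0.426582-0.068229i

Re=-0.4266 Im=-0.0682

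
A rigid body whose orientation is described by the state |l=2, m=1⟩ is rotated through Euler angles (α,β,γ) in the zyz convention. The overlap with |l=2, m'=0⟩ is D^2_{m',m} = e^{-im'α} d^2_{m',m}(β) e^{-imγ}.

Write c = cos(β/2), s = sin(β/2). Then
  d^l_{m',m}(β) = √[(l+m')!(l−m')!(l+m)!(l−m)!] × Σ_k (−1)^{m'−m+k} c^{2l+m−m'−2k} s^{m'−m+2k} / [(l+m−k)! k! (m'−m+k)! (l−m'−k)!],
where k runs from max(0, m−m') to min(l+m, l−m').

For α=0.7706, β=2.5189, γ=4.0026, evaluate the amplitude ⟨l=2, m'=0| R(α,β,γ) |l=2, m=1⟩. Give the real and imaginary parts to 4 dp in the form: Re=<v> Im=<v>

Re=0.3781 Im=-0.4401

D^2_{0,1}(0.7706,2.5189,4.0026) = e^{-i·0·0.7706}·d^2_{0,1}(2.5189)·e^{-i·1·4.0026}. Compute d first:
Half-angle: c=0.306341, s=0.951922. N=√(2·2·6·1)=4.898979
k: max(0,(1)−(0))=1 … min(2+(1),2−(0))=2
  k=1: (−1)^0·4.8990/(2)·0.3063^3·0.9519^1 = +0.067033
  k=2: (−1)^1·4.8990/(2)·0.3063^1·0.9519^3 = -0.647268
d^2_{0,1}(2.5189) = +0.067033 -0.647268 = -0.580235
Phases: e^{-i·(0)·0.7706}=+1.000000+0.000000i, e^{-i·(1)·4.0026}=-0.651674+0.758499i ⇒ D=+0.378124-0.440108i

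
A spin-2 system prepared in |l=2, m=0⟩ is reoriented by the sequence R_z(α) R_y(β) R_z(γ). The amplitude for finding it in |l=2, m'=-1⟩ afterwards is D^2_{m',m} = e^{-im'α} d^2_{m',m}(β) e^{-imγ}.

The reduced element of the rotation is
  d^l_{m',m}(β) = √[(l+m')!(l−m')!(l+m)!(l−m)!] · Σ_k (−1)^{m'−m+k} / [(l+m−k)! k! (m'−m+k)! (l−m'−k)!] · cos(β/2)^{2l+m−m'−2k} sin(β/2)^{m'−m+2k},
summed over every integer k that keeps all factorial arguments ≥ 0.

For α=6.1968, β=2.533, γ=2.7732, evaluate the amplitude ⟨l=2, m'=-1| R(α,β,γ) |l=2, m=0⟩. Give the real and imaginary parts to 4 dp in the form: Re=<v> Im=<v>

Re=-0.5723 Im=0.0496

Split into d^2_{-1,0}(β=2.5330) × two z-phases.
Half-angle: c=0.299622, s=0.954058. N=√(1·6·2·2)=4.898979
k: max(0,(0)−(-1))=1 … min(2+(0),2−(-1))=2
  k=1: (−1)^0·4.8990/(2)·0.2996^3·0.9541^1 = +0.062860
  k=2: (−1)^1·4.8990/(2)·0.2996^1·0.9541^3 = -0.637343
d^2_{-1,0}(2.5330) = +0.062860 -0.637343 = -0.574484
Phases: e^{-i·(-1)·6.1968}=+0.996271-0.086278i, e^{-i·(0)·2.7732}=+1.000000+0.000000i ⇒ D=-0.572342+0.049565i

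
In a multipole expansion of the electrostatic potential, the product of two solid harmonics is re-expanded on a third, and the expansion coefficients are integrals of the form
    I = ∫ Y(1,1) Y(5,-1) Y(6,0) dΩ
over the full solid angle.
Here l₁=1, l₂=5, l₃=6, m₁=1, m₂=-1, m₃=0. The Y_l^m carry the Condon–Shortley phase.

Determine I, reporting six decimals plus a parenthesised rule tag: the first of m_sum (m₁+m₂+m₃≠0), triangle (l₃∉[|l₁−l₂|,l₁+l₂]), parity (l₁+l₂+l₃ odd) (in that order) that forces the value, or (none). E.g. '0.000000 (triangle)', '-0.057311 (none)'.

Rules hold: Σm=0, L=12 even, 4≤6≤6.
N = 3·11·13 = 429
Δ = 0!·2!·10!/13! = 1/858
Racah Σ t=0..0: t=0:+1/14400 = 1/14400
⇒ 3j(1 5 6; 0 0 0)² = 6/143, sgn +1
Racah Σ t=0..0: t=0:+1/34560 = 1/34560
⇒ 3j(1 5 6; 1 -1 0)² = 5/286, sgn +1
4πI² = N·(3j₀)²·(3jₘ)² = 45/143
I = +1·√(0.314685/4π) = 0.15824621
No selection rule forces the value: the integral is nonzero (none).

0.158246 (none)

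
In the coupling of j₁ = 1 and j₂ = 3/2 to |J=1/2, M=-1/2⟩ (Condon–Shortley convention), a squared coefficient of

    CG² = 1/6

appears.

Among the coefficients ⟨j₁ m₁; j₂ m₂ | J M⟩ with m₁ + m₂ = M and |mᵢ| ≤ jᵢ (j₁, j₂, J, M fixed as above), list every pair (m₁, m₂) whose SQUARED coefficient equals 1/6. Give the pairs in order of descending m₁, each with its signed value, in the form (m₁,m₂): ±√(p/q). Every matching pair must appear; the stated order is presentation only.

(-1,1/2): +√(1/6)

Admissible pairs with m₁+m₂ = M = -1/2: (-1,1/2), (0,-1/2), (1,-3/2)
  (m₁,m₂)=(1,-3/2): CG² = 1/2, CG = +√(1/2)
  (m₁,m₂)=(0,-1/2): CG² = 1/3, CG = −√(1/3)
  (m₁,m₂)=(-1,1/2): CG² = 1/6, CG = +√(1/6)   ← matches the target
Pairs with CG² = 1/6: (-1,1/2): +√(1/6)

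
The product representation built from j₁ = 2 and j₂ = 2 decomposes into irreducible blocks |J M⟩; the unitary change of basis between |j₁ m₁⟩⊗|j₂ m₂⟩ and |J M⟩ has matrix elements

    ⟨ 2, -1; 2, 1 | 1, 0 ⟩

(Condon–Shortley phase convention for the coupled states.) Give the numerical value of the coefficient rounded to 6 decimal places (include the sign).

+√(1/10) = +0.316228

triangle: 3!×1!×1!/6! = 6/720
(j±m)!: 1!×3!×3!×1!×1!×1! = 36
prefactor² = (2J+1)×Δ×N² = 9/10
  k=2: +1/(2!×1!×1!×1!×0!×0!) = 1/2
  k=3: −1/(3!×0!×0!×0!×1!×1!) = -1/6
Σ = 1/3  ⇒  CG² = 9/10×(1/3)² = 1/10
CG = +√(1/10) = +0.316228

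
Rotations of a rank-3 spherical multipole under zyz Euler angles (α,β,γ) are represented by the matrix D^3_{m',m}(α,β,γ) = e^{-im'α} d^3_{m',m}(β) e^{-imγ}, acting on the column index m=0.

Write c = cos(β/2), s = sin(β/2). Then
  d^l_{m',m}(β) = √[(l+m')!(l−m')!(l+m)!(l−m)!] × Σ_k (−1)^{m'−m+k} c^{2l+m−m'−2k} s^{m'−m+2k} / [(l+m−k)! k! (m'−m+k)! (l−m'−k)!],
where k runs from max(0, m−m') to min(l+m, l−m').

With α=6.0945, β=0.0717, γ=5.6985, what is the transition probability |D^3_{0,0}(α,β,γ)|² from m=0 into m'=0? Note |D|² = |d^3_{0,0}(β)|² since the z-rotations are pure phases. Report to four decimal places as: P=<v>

D^3_{0,0}(6.0945,0.0717,5.6985) = e^{-i·0·6.0945}·d^3_{0,0}(0.0717)·e^{-i·0·5.6985}. Compute d first:
c=cos(0.071700/2)=0.999357, s=sin(0.071700/2)=0.035842; N=√[6·6·6·6]=36.000000
k∈{0,1,2,3} keeps every argument non-negative
  k=0: (−1)^0·36.0000/(36)·0.9994^6·0.0358^0 = +0.996151
  k=1: (−1)^1·36.0000/(4)·0.9994^4·0.0358^2 = -0.011532
  k=2: (−1)^2·36.0000/(4)·0.9994^2·0.0358^4 = +0.000015
  k=3: (−1)^3·36.0000/(36)·0.9994^0·0.0358^6 = -0.000000
d^3_{0,0}(0.0717) = +0.996151 -0.011532 +0.000015 -0.000000 = +0.984633
|D^3_{0,0}|² = |d^3_{0,0}(β)|² = (+0.984633)² = 0.969503 (the z-rotation phases have unit modulus)

P=0.9695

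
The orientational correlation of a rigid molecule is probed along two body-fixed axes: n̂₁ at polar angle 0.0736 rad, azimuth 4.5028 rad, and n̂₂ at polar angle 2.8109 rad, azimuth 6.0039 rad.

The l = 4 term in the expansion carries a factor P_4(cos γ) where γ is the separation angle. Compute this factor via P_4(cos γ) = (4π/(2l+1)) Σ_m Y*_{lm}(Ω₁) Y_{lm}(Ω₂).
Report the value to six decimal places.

Summing Y*_{l m}(θ₁,φ₁)·Y_{l m}(θ₂,φ₂) over m ∈ [−4, 4]; prefactor 4π/(2·4+1) = 1.396263:
  m=-4: (0.000009, -0.000010) × (0.002156, 0.004421) = (0.000000, 0.000000)  (running Σ = (0.000000, 0.000000))
  m=-3: (0.000292, 0.000401) × (-0.027114, -0.030120) = (0.000004, -0.000020)  (running Σ = (0.000004, -0.000020))
  m=-2: (-0.009851, 0.004389) × (0.157376, 0.098354) = (-0.001982, -0.000278)  (running Σ = (-0.001978, -0.000298))
  m=-1: (-0.028600, -0.134453) × (-0.455564, -0.130647) = (-0.004537, 0.064989)  (running Σ = (-0.006515, 0.064691))
  m=0: (0.823513, -0.000000) × (0.441324, 0.000000) = (0.363436, 0.000000)  (running Σ = (0.356921, 0.064691))
  m=1: (0.028600, -0.134453) × (0.455564, -0.130647) = (-0.004537, -0.064989)  (running Σ = (0.352385, -0.000298))
  m=2: (-0.009851, -0.004389) × (0.157376, -0.098354) = (-0.001982, 0.000278)  (running Σ = (0.350403, -0.000020))
  m=3: (-0.000292, 0.000401) × (0.027114, -0.030120) = (0.000004, 0.000020)  (running Σ = (0.350407, 0.000000))
  m=4: (0.000009, 0.000010) × (0.002156, -0.004421) = (0.000000, -0.000000)  (running Σ = (0.350407, -0.000000))
Σ over m = (0.350407, -0.000000); ×(4π/9) → (0.489260, -0.000000). Real part: 0.489260

0.489260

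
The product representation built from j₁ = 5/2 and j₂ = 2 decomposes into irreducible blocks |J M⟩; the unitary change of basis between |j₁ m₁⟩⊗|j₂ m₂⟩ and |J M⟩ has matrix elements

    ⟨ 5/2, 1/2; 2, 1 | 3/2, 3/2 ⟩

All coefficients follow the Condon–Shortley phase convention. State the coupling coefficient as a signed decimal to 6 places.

√[4·3!2!1!/7! · 3!2!3!1!3!0!] = √(144/35)
  +(−1)^2/∏(2,1,0,1,2,0)! = 1/4  (running 1/4)
⟨..|..⟩ = √(144/35)·(1/4) = +0.507093

+0.507093  (= +√(9/35))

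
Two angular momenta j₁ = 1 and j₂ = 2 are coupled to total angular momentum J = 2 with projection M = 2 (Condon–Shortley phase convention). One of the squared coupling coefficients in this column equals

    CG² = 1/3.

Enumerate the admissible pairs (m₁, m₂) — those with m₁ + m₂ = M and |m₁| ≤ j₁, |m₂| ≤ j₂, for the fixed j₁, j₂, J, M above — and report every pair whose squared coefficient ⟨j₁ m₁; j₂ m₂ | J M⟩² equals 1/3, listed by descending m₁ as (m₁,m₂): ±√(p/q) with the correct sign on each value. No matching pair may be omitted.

(1,1): +√(1/3)

Admissible pairs with m₁+m₂ = M = 2: (0,2), (1,1)
  (m₁,m₂)=(1,1): CG² = 1/3, CG = +√(1/3)   ← matches the target
  (m₁,m₂)=(0,2): CG² = 2/3, CG = −√(2/3)
Pairs with CG² = 1/3: (1,1): +√(1/3)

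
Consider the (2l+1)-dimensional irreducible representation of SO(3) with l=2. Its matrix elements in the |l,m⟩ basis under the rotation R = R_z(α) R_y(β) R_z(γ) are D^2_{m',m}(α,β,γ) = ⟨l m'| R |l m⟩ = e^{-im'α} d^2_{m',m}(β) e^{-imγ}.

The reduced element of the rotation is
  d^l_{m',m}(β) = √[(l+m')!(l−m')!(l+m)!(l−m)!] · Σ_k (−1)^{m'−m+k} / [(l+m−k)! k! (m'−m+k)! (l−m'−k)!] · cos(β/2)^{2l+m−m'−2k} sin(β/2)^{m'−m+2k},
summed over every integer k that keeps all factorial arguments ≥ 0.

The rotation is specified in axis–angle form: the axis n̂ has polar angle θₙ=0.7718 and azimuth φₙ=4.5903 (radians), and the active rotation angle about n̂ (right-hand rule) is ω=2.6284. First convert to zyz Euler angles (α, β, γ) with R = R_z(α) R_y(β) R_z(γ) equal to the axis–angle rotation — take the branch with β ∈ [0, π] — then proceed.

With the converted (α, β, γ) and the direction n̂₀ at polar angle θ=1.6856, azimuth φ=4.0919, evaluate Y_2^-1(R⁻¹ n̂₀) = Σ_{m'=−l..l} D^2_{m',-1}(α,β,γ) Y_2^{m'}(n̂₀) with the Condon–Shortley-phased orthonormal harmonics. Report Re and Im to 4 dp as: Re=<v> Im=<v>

Axis–angle → zyz. n̂ = (sinθₙcosφₙ, sinθₙsinφₙ, cosθₙ) = (-0.084937, -0.692235, +0.716656), ω = 2.6284.
R = I cosω + sinω [n̂]ₓ + (1−cosω) n̂n̂ᵀ gives
  R = [-0.857682, -0.241832, -0.453760; +0.461869, +0.025469, -0.886583; +0.225961, -0.969984, +0.089851]
β = atan2(√(R₁₃²+R₂₃²), R₃₃) = 1.480824; α = atan2(R₂₃, R₁₃) mod 2π = 4.239340; γ = atan2(R₃₂, −R₃₁) mod 2π = 4.483518
Need the full column D^2_{m',-1} for m'=−2..2 at α=4.2393, β=1.4808, γ=4.4835.
cos(β/2)=0.738191, sin(β/2)=0.674592
d^2_{-2,-1}: single k=1 term ⇒ +0.542721;  D = +0.500757+0.209257i
d^2_{-1,-1}: k∈[0..1] ⇒ +0.296944 -0.743945 = -0.447001;  D = +0.341332-0.288622i
d^2_{0,-1}: k∈[0..1] ⇒ -0.664695 +0.555096 = -0.109599;  D = +0.024866+0.106741i
d^2_{1,-1}: k∈[0..1] ⇒ +0.743945 -0.207093 = +0.536852;  D = +0.520927+0.129789i
d^2_{2,-1}: single k=0 term ⇒ -0.453234;  D = +0.297910-0.341571i
Y_2^{m'}(θ=1.6856,φ=4.0919) and Σ D·Y over m':
  (+0.5008+0.2093i)·(-0.1235-0.3607i)  (+0.3413-0.2886i)·(+0.0511-0.0715i)  (+0.0249+0.1067i)·(-0.3030+0.0000i)  (+0.5209+0.1298i)·(-0.0511-0.0715i)  (+0.2979-0.3416i)·(-0.1235+0.3607i)
Y_2^-1(R⁻¹ n̂) = +0.071982-0.172225i

Re=0.0720 Im=-0.1722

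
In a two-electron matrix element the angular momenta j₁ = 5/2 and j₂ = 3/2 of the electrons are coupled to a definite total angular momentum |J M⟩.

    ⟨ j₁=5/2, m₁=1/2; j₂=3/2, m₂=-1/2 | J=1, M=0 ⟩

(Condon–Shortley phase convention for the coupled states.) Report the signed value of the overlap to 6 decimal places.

-0.547723  (= −√(3/10))

√[3·3!2!0!/6! · 3!2!1!2!1!1!] = √(6/5)
  +(−1)^1/∏(1,2,1,0,1,0)! = -1/2  (running -1/2)
⟨..|..⟩ = √(6/5)·(-1/2) = -0.547723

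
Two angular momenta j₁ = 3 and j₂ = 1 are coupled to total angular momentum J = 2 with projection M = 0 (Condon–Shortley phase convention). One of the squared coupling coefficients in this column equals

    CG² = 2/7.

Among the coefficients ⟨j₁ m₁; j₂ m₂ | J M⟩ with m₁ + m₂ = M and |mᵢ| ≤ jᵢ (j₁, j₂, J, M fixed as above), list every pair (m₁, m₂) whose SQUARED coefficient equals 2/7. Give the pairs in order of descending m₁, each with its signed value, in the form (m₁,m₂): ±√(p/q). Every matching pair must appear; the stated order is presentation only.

(1,-1): +√(2/7); (-1,1): +√(2/7)

Admissible pairs with m₁+m₂ = M = 0: (-1,1), (0,0), (1,-1)
  (m₁,m₂)=(1,-1): CG² = 2/7, CG = +√(2/7)   ← matches the target
  (m₁,m₂)=(0,0): CG² = 3/7, CG = −√(3/7)
  (m₁,m₂)=(-1,1): CG² = 2/7, CG = +√(2/7)   ← matches the target
Pairs with CG² = 2/7: (1,-1): +√(2/7); (-1,1): +√(2/7)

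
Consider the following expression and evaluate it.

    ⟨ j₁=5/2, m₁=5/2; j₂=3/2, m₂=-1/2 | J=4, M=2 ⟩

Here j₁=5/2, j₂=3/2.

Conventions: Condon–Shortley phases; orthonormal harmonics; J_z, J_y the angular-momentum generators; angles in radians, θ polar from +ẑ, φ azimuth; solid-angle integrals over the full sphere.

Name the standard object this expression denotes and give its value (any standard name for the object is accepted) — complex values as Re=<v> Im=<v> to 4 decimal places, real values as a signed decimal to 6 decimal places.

Clebsch–Gordan coefficient, +√(3/28) ≈ +0.327327

This is a Clebsch–Gordan (vector-coupling) coefficient.
√[9·0!5!3!/9! · 5!0!1!2!6!2!] = √(43200/7)
  +(−1)^0/∏(0,0,0,1,5,2)! = 1/240  (running 1/240)
⟨..|..⟩ = √(43200/7)·(1/240) = +0.327327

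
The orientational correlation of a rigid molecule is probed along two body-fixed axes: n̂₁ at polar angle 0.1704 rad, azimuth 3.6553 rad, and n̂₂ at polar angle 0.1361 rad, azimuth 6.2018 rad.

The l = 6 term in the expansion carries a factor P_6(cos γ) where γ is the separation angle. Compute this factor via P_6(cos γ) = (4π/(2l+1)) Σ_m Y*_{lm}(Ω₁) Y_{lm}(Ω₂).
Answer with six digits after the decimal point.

0.279703

Expand P_6 via completeness: Σ_{m} conj(Y_{6,m}) at Ω₁ times Y_{6,m} at Ω₂ —
  m=-6: Y*=-0.00001 + 0.00000j  Y=0.00000 + 0.00000j  product -0.00000 - 0.00000j
  m=-5: Y*=0.00019 - 0.00013j  Y=0.00007 + 0.00003j  product 0.00000 - 0.00000j
  m=-4: Y*=-0.00133 + 0.00253j  Y=0.00112 + 0.00038j  product -0.00000 + 0.00000j
  m=-3: Y*=-0.00071 - 0.02404j  Y=0.01220 + 0.00304j  product 0.00006 - 0.00030j
  m=-2: Y*=0.07093 + 0.11742j  Y=0.08950 + 0.01470j  product 0.00462 + 0.01155j
  m=-1: Y*=-0.41927 - 0.23656j  Y=0.40561 + 0.03308j  product -0.16223 - 0.10982j
  m=+0: Y*=0.72952 + 0.00000j  Y=0.82856 + 0.00000j  product 0.60445 + 0.00000j
  m=+1: Y*=0.41927 - 0.23656j  Y=-0.40561 + 0.03308j  product -0.16223 + 0.10982j
  m=+2: Y*=0.07093 - 0.11742j  Y=0.08950 - 0.01470j  product 0.00462 - 0.01155j
  m=+3: Y*=0.00071 - 0.02404j  Y=-0.01220 + 0.00304j  product 0.00006 + 0.00030j
  m=+4: Y*=-0.00133 - 0.00253j  Y=0.00112 - 0.00038j  product -0.00000 - 0.00000j
  m=+5: Y*=-0.00019 - 0.00013j  Y=-0.00007 + 0.00003j  product 0.00000 + 0.00000j
  m=+6: Y*=-0.00001 - 0.00000j  Y=0.00000 - 0.00000j  product -0.00000 + 0.00000j
Total Σ_m = 0.28935 + 0.00000j. Multiply by 0.966644: 0.27970 + 0.00000j. P_6(cos γ) = 0.279703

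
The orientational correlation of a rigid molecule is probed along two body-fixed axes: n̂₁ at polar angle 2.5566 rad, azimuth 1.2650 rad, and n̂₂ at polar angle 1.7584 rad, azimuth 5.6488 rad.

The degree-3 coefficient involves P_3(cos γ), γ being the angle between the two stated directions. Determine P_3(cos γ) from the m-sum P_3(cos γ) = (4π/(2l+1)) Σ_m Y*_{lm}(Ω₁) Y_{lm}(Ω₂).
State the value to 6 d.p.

Summing Y*_{l m}(θ₁,φ₁)·Y_{l m}(θ₂,φ₂) over m ∈ [−3, 3]; prefactor 4π/(2·3+1) = 1.795196:
  [-3]  conj(Y_{3,-3})(Ω₁) = (-0.055779, -0.042704) ; Y_{3,-3}(Ω₂) = (-0.129089, 0.373993) ; Δ = (0.023172, -0.015348)
  [-2]  conj(Y_{3,-2})(Ω₁) = (0.212710, -0.149172) ; Y_{3,-2}(Ω₂) = (-0.054724, -0.175648) ; Δ = (-0.037842, -0.029199)
  [-1]  conj(Y_{3,-1})(Ω₁) = (0.132992, 0.421263) ; Y_{3,-1}(Ω₂) = (-0.211256, -0.155454) ; Δ = (0.037391, -0.109669)
  [+0]  conj(Y_{3,0})(Ω₁) = (-0.147912, -0.000000) ; Y_{3,0}(Ω₂) = (0.196693, 0.000000) ; Δ = (-0.029093, -0.000000)
  [+1]  conj(Y_{3,1})(Ω₁) = (-0.132992, 0.421263) ; Y_{3,1}(Ω₂) = (0.211256, -0.155454) ; Δ = (0.037391, 0.109669)
  [+2]  conj(Y_{3,2})(Ω₁) = (0.212710, 0.149172) ; Y_{3,2}(Ω₂) = (-0.054724, 0.175648) ; Δ = (-0.037842, 0.029199)
  [+3]  conj(Y_{3,3})(Ω₁) = (0.055779, -0.042704) ; Y_{3,3}(Ω₂) = (0.129089, 0.373993) ; Δ = (0.023172, 0.015348)
Total Σ_m = (0.016348, 0.000000). Multiply by 1.795196: (0.029348, 0.000000). P_3(cos γ) = 0.029348

0.029348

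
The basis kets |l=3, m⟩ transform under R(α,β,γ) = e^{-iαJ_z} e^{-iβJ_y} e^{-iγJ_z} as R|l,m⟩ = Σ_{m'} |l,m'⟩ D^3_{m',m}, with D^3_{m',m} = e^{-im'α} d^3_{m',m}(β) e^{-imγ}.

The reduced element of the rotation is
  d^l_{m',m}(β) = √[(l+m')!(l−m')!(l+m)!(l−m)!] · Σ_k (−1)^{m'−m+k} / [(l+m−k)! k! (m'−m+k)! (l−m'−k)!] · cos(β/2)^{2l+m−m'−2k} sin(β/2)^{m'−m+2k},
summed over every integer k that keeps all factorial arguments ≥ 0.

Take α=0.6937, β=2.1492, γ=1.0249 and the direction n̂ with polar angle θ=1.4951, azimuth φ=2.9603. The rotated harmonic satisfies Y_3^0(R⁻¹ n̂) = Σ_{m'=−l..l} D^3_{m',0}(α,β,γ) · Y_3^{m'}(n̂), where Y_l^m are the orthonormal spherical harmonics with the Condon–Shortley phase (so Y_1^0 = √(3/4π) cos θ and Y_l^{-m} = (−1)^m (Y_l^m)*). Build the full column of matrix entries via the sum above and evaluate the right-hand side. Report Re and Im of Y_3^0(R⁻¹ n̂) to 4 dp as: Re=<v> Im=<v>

Need the full column D^3_{m',0} for m'=−3..3 at α=0.6937, β=2.1492, γ=1.0249.
cos(β/2)=0.476084, sin(β/2)=0.879400
d^3_{-3,0}: single k=3 term ⇒ +0.328190;  D = -0.160302+0.286377i
d^3_{-2,0}: k∈[2..3] ⇒ +0.217604 -0.742460 = -0.524856;  D = -0.095718-0.516054i
d^3_{-1,0}: k∈[1..3] ⇒ +0.074507 -0.762644 +0.867373 = +0.179236;  D = +0.137812+0.114601i
d^3_{0,0}: k∈[0..3] ⇒ +0.011644 -0.357561 +1.219987 -0.462507 = +0.411563;  D = +0.411563+0.000000i
d^3_{1,0}: k∈[0..2] ⇒ -0.074507 +0.762644 -0.867373 = -0.179236;  D = -0.137812+0.114601i
d^3_{2,0}: k∈[0..1] ⇒ +0.217604 -0.742460 = -0.524856;  D = -0.095718+0.516054i
d^3_{3,0}: single k=0 term ⇒ -0.328190;  D = +0.160302+0.286377i
Y_3^{m'}(θ=1.4951,φ=2.9603) and Σ D·Y over m':
  (-0.1603+0.2864i)·(-0.3540-0.2140i)  (-0.0957-0.5161i)·(+0.0718+0.0273i)  (+0.1378+0.1146i)·(+0.3079+0.0564i)  (+0.4116+0.0000i)·(-0.0839+0.0000i)  (-0.1378+0.1146i)·(-0.3079+0.0564i)  (-0.0957+0.5161i)·(+0.0718-0.0273i)  (+0.1603+0.2864i)·(+0.3540-0.2140i)
Y_3^0(R⁻¹ n̂) = +0.287874-0.000000i

Re=0.2879 Im=0.0000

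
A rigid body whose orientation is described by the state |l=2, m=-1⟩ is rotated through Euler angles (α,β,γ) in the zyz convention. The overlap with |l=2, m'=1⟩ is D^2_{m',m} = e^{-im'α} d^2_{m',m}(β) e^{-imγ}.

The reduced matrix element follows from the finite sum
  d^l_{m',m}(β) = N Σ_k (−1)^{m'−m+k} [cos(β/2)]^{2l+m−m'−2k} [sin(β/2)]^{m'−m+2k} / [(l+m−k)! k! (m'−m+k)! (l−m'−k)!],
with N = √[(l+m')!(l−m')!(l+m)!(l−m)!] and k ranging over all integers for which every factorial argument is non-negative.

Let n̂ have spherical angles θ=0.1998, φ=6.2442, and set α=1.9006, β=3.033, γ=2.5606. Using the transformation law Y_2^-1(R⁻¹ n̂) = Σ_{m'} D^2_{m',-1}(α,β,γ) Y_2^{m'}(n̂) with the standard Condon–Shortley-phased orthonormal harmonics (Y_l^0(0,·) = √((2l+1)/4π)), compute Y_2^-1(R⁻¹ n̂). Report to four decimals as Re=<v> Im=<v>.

Re=0.0548 Im=0.1320

Need the full column D^2_{m',-1} for m'=−2..2 at α=1.9006, β=3.0330, γ=2.5606.
cos(β/2)=0.054270, sin(β/2)=0.998526
d^2_{-2,-1}: single k=1 term ⇒ +0.000319;  D = +0.000318+0.000025i
d^2_{-1,-1}: k∈[0..1] ⇒ +0.000009 -0.008810 = -0.008801;  D = +0.002188+0.008525i
d^2_{0,-1}: k∈[0..1] ⇒ -0.000391 +0.132346 = +0.131955;  D = -0.110304+0.072424i
d^2_{1,-1}: k∈[0..1] ⇒ +0.008810 -0.994118 = -0.985309;  D = -0.778386-0.604109i
d^2_{2,-1}: single k=0 term ⇒ -0.108060;  D = -0.035036+0.102223i
Y_2^{m'}(θ=0.1998,φ=6.2442) and Σ D·Y over m':
  (+0.0003+0.0000i)·(+0.0152+0.0012i)  (+0.0022+0.0085i)·(+0.1502+0.0059i)  (-0.1103+0.0724i)·(+0.5935+0.0000i)  (-0.7784-0.6041i)·(-0.1502+0.0059i)  (-0.0350+0.1022i)·(+0.0152-0.0012i)
Y_2^-1(R⁻¹ n̂) = +0.054832+0.132028i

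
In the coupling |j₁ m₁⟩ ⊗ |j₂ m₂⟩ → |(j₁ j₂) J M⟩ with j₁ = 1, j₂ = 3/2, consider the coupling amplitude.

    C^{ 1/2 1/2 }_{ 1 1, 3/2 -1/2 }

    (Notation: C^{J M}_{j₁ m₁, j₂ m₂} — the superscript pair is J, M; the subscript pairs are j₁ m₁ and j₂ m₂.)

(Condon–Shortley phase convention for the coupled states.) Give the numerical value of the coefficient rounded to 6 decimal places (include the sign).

√[2·2!0!1!/4! · 2!0!1!2!1!0!] = √(2/3)
  +(−1)^0/∏(0,2,0,1,0,0)! = 1/2  (running 1/2)
⟨..|..⟩ = √(2/3)·(1/2) = +0.408248

+√(1/6) ≈ +0.408248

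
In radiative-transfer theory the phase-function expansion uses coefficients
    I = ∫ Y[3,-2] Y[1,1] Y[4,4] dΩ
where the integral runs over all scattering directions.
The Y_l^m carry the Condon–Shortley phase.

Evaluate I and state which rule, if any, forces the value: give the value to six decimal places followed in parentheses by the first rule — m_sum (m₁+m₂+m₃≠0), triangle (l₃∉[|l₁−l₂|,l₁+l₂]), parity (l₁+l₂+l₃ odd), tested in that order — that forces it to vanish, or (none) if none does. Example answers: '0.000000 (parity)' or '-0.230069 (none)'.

0.000000 (m_sum)

m-sum = -2 + 1 + 4 = 3 ≠ 0 ⇒ I = 0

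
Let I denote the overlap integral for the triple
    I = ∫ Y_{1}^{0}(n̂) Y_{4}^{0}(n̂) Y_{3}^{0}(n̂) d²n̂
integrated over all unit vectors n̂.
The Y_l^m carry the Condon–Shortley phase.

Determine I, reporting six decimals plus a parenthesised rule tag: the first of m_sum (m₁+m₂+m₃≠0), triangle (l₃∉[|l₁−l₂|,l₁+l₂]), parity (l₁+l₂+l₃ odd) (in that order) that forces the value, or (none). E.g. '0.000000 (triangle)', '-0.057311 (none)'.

0.246233 (none)

m-sum 0 ✓  L=8 even ✓  3≤3≤5 ✓
Π(2lᵢ+1) = 3×9×7 = 189
triangle coeff Δ(1,4,3) = 1/252
Σ_t [1,1]: t=1:−1/36 = -1/36
(3j)²=4/63 [(1 4 3; 0 0 0)], sign=+1
(m-triple is (0,0,0) — same symbol as above.)
⇒ 4πI² = 16/21
I = (+1)√(16/21/(4π)) = 0.24623252
No selection rule forces the value: the integral is nonzero (none).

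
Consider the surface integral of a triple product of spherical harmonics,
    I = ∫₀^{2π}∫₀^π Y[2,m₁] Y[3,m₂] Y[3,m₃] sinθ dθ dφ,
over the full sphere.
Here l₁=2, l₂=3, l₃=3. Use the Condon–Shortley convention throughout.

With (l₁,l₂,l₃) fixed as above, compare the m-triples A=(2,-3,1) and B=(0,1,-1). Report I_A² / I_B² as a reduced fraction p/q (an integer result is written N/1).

Shared (l₁,l₂,l₃)=(2,3,3): N and (l;000)² cancel in I_A²/I_B².
A: Δ = 2!·2!·4!/9! = 1/3780; Racah Σ t=0..0: t=0:+1/96 = 1/96; ⇒ 3j(2 3 3; 2 -3 1)² = 1/42, sgn +1
B: Δ = 2!·2!·4!/9! = 1/3780; Racah Σ t=0..2: t=0:+1/96 t=1:−1/6 t=2:+1/16 = -3/32; ⇒ 3j(2 3 3; 0 1 -1)² = 3/140, sgn -1
I_A²/I_B² = (1/42)/(3/140) = 10/9

10/9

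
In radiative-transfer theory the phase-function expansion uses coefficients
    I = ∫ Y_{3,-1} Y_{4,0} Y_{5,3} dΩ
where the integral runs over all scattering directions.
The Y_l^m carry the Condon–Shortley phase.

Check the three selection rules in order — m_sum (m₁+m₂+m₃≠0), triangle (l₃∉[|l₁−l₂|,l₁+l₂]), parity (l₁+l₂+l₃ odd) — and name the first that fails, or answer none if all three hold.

azimuthal sum: -1 + 0 + 3 = 2  ✗
1 ≤ 5 ≤ 7 (triangle on l)
L = 3 + 4 + 5 = 12 (even)

m_sum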